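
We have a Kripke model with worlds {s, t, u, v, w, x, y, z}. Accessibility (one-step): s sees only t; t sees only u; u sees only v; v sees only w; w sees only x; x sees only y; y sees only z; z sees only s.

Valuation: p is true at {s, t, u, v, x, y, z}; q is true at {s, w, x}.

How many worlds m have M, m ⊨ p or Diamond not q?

7

s: p is T, Diamond not q is T. ✓
t: p is T, Diamond not q is T. ✓
u: p is T, Diamond not q is T. ✓
v: p is T, Diamond not q is F. ✓
w: p is F, Diamond not q is F. ✗
x: p is T, Diamond not q is T. ✓
y: p is T, Diamond not q is T. ✓
z: p is T, Diamond not q is F. ✓
Satisfying worlds: {s, t, u, v, x, y, z}.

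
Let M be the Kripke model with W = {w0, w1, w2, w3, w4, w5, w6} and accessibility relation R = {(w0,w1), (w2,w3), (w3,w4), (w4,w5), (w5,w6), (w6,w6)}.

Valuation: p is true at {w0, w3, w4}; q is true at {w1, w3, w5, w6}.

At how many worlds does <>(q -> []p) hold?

w0: successors {w1}; q -> []p there: w1:T. ✓
w1: no successors, so <>(q -> []p) fails. ✗
w2: successors {w3}; q -> []p there: w3:T. ✓
w3: successors {w4}; q -> []p there: w4:T. ✓
w4: successors {w5}; q -> []p there: w5:F. ✗
w5: successors {w6}; q -> []p there: w6:F. ✗
w6: successors {w6}; q -> []p there: w6:F. ✗
Satisfying worlds: {w0, w2, w3}.

3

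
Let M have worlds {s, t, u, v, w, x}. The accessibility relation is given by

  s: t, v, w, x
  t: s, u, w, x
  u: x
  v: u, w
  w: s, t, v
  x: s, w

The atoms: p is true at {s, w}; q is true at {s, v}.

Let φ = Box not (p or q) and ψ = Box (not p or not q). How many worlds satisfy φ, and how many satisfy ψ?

1 and 3

For Box not (p or q):
s: successors {t, v, w, x}; not (p or q) there: t:T, v:F, w:F, x:T. ✗
t: successors {s, u, w, x}; not (p or q) there: s:F, u:T, w:F, x:T. ✗
u: successors {x}; not (p or q) there: x:T. ✓
v: successors {u, w}; not (p or q) there: u:T, w:F. ✗
w: successors {s, t, v}; not (p or q) there: s:F, t:T, v:F. ✗
x: successors {s, w}; not (p or q) there: s:F, w:F. ✗
— 1 world.
For Box (not p or not q):
s: successors {t, v, w, x}; not p or not q there: t:T, v:T, w:T, x:T. ✓
t: successors {s, u, w, x}; not p or not q there: s:F, u:T, w:T, x:T. ✗
u: successors {x}; not p or not q there: x:T. ✓
v: successors {u, w}; not p or not q there: u:T, w:T. ✓
w: successors {s, t, v}; not p or not q there: s:F, t:T, v:T. ✗
x: successors {s, w}; not p or not q there: s:F, w:T. ✗
— 3 worlds.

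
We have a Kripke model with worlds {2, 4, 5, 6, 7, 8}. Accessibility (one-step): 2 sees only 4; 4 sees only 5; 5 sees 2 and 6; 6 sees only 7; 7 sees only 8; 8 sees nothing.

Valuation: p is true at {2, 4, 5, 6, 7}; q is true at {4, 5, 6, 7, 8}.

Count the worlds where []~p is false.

4

2: successors {4}; ~p there: 4:F. ✗
4: successors {5}; ~p there: 5:F. ✗
5: successors {2, 6}; ~p there: 2:F, 6:F. ✗
6: successors {7}; ~p there: 7:F. ✗
7: successors {8}; ~p there: 8:T. ✓
8: no successors, so []~p holds vacuously. ✓
Satisfying worlds: {7, 8}.
So []~p fails at the other 4 worlds.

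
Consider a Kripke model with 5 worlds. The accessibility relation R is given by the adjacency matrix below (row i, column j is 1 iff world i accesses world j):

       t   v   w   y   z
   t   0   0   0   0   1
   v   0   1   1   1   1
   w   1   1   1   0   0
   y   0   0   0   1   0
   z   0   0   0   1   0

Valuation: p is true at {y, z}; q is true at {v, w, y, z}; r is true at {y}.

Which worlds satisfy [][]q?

{t, y, z}

t: successors {z}; []q there: z:T. ✓
v: successors {v, w, y, z}; []q there: v:T, w:F, y:T, z:T. ✗
w: successors {t, v, w}; []q there: t:T, v:T, w:F. ✗
y: successors {y}; []q there: y:T. ✓
z: successors {y}; []q there: y:T. ✓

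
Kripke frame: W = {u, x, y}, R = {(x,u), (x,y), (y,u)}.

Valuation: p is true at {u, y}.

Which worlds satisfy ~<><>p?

u: <><>p is F. ✓
x: <><>p is T. ✗
y: <><>p is F. ✓

{u, y}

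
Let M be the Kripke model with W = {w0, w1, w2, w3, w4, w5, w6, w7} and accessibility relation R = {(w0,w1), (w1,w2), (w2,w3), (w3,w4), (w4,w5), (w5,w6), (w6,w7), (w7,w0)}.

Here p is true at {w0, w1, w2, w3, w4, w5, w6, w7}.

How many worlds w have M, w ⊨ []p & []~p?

0

w0: []p is T, []~p is F. ✗
w1: []p is T, []~p is F. ✗
w2: []p is T, []~p is F. ✗
w3: []p is T, []~p is F. ✗
w4: []p is T, []~p is F. ✗
w5: []p is T, []~p is F. ✗
w6: []p is T, []~p is F. ✗
w7: []p is T, []~p is F. ✗
Satisfying worlds: ∅.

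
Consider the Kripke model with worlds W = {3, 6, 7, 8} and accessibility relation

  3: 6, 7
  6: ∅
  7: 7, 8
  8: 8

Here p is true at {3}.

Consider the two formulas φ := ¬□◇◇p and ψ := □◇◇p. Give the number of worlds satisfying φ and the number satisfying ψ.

3 and 1

For ¬□◇◇p:
3: □◇◇p is F. ✓
6: □◇◇p is T. ✗
7: □◇◇p is F. ✓
8: □◇◇p is F. ✓
— 3 worlds.
For □◇◇p:
3: successors {6, 7}; ◇◇p there: 6:F, 7:F. ✗
6: no successors, so □◇◇p holds vacuously. ✓
7: successors {7, 8}; ◇◇p there: 7:F, 8:F. ✗
8: successors {8}; ◇◇p there: 8:F. ✗
— 1 world.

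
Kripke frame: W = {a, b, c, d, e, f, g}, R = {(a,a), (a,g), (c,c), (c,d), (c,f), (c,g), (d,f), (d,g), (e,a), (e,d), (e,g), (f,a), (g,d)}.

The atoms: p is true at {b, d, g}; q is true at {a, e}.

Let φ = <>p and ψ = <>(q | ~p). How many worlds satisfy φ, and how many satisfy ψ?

5 and 5

For <>p:
a: successors {a, g}; p there: a:F, g:T. ✓
b: no successors, so <>p fails. ✗
c: successors {c, d, f, g}; p there: c:F, d:T, f:F, g:T. ✓
d: successors {f, g}; p there: f:F, g:T. ✓
e: successors {a, d, g}; p there: a:F, d:T, g:T. ✓
f: successors {a}; p there: a:F. ✗
g: successors {d}; p there: d:T. ✓
— 5 worlds.
For <>(q | ~p):
a: successors {a, g}; q | ~p there: a:T, g:F. ✓
b: no successors, so <>(q | ~p) fails. ✗
c: successors {c, d, f, g}; q | ~p there: c:T, d:F, f:T, g:F. ✓
d: successors {f, g}; q | ~p there: f:T, g:F. ✓
e: successors {a, d, g}; q | ~p there: a:T, d:F, g:F. ✓
f: successors {a}; q | ~p there: a:T. ✓
g: successors {d}; q | ~p there: d:F. ✗
— 5 worlds.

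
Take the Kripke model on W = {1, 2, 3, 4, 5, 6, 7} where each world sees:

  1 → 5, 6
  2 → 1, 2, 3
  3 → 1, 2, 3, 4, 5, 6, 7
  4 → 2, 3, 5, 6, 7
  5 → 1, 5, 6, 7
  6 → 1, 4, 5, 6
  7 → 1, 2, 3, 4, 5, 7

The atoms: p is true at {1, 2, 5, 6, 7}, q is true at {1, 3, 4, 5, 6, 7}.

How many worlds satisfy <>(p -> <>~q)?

6

1: successors {5, 6}; p -> <>~q there: 5:F, 6:F. ✗
2: successors {1, 2, 3}; p -> <>~q there: 1:F, 2:T, 3:T. ✓
3: successors {1, 2, 3, 4, 5, 6, 7}; p -> <>~q there: 1:F, 2:T, 3:T, 4:T, 5:F, 6:F, 7:T. ✓
4: successors {2, 3, 5, 6, 7}; p -> <>~q there: 2:T, 3:T, 5:F, 6:F, 7:T. ✓
5: successors {1, 5, 6, 7}; p -> <>~q there: 1:F, 5:F, 6:F, 7:T. ✓
6: successors {1, 4, 5, 6}; p -> <>~q there: 1:F, 4:T, 5:F, 6:F. ✓
7: successors {1, 2, 3, 4, 5, 7}; p -> <>~q there: 1:F, 2:T, 3:T, 4:T, 5:F, 7:T. ✓
Satisfying worlds: {2, 3, 4, 5, 6, 7}.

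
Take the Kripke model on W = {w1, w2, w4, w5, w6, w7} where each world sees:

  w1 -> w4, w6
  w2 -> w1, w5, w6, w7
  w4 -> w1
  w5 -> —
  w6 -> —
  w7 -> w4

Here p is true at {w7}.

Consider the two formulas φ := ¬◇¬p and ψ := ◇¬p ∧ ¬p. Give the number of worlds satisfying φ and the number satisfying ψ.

For ¬◇¬p:
w1: ◇¬p is T. ✗
w2: ◇¬p is T. ✗
w4: ◇¬p is T. ✗
w5: ◇¬p is F. ✓
w6: ◇¬p is F. ✓
w7: ◇¬p is T. ✗
— 2 worlds.
For ◇¬p ∧ ¬p:
w1: ◇¬p is T, ¬p is T. ✓
w2: ◇¬p is T, ¬p is T. ✓
w4: ◇¬p is T, ¬p is T. ✓
w5: ◇¬p is F, ¬p is T. ✗
w6: ◇¬p is F, ¬p is T. ✗
w7: ◇¬p is T, ¬p is F. ✗
— 3 worlds.

2 and 3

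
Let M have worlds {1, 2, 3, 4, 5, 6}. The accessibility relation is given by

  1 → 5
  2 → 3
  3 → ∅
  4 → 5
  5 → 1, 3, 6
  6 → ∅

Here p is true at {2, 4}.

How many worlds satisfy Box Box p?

3

1: successors {5}; Box p there: 5:F. ✗
2: successors {3}; Box p there: 3:T. ✓
3: no successors, so Box Box p holds vacuously. ✓
4: successors {5}; Box p there: 5:F. ✗
5: successors {1, 3, 6}; Box p there: 1:F, 3:T, 6:T. ✗
6: no successors, so Box Box p holds vacuously. ✓
Satisfying worlds: {2, 3, 6}.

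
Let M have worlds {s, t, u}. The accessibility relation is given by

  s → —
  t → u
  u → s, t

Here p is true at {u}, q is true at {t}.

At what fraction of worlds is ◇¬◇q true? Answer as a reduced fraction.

1/3

s: no successors, so ◇¬◇q fails. ✗
t: successors {u}; ¬◇q there: u:F. ✗
u: successors {s, t}; ¬◇q there: s:T, t:T. ✓
That's 1 of 3 worlds, so 1/3.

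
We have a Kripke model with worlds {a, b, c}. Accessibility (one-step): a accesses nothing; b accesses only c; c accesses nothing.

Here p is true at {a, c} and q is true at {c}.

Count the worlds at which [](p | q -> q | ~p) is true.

3

a: no successors, so [](p | q -> q | ~p) holds vacuously. ✓
b: successors {c}; p | q -> q | ~p there: c:T. ✓
c: no successors, so [](p | q -> q | ~p) holds vacuously. ✓
Satisfying worlds: {a, b, c}.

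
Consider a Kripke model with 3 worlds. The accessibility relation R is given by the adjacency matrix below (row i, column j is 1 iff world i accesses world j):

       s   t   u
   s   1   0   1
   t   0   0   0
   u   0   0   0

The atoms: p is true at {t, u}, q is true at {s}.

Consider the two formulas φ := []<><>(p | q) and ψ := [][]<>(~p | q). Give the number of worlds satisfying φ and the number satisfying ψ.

2 and 2

For []<><>(p | q):
s: successors {s, u}; <><>(p | q) there: s:T, u:F. ✗
t: no successors, so []<><>(p | q) holds vacuously. ✓
u: no successors, so []<><>(p | q) holds vacuously. ✓
— 2 worlds.
For [][]<>(~p | q):
s: successors {s, u}; []<>(~p | q) there: s:F, u:T. ✗
t: no successors, so [][]<>(~p | q) holds vacuously. ✓
u: no successors, so [][]<>(~p | q) holds vacuously. ✓
— 2 worlds.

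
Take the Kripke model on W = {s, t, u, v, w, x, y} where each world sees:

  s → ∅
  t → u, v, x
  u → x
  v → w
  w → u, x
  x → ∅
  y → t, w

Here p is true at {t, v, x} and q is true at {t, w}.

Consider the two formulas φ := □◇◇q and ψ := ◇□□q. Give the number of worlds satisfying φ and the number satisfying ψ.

2 and 3

For □◇◇q:
s: no successors, so □◇◇q holds vacuously. ✓
t: successors {u, v, x}; ◇◇q there: u:F, v:F, x:F. ✗
u: successors {x}; ◇◇q there: x:F. ✗
v: successors {w}; ◇◇q there: w:F. ✗
w: successors {u, x}; ◇◇q there: u:F, x:F. ✗
x: no successors, so □◇◇q holds vacuously. ✓
y: successors {t, w}; ◇◇q there: t:T, w:F. ✗
— 2 worlds.
For ◇□□q:
s: no successors, so ◇□□q fails. ✗
t: successors {u, v, x}; □□q there: u:T, v:F, x:T. ✓
u: successors {x}; □□q there: x:T. ✓
v: successors {w}; □□q there: w:F. ✗
w: successors {u, x}; □□q there: u:T, x:T. ✓
x: no successors, so ◇□□q fails. ✗
y: successors {t, w}; □□q there: t:F, w:F. ✗
— 3 worlds.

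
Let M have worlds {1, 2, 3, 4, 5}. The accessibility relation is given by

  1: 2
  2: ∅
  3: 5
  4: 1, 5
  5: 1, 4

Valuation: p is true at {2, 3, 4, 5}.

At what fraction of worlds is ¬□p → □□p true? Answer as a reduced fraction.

3/5

1: ¬□p is F, □□p is T. ✓
2: ¬□p is F, □□p is T. ✓
3: ¬□p is F, □□p is F. ✓
4: ¬□p is T, □□p is F. ✗
5: ¬□p is T, □□p is F. ✗
That's 3 of 5 worlds, so 3/5.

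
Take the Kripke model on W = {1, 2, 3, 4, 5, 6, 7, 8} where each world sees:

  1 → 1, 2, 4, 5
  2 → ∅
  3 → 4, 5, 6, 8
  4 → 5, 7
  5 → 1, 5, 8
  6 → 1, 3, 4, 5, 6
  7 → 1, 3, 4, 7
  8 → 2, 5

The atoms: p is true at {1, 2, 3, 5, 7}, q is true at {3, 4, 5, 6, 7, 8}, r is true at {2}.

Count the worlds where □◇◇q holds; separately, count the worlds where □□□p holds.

For □◇◇q:
1: successors {1, 2, 4, 5}; ◇◇q there: 1:T, 2:F, 4:T, 5:T. ✗
2: no successors, so □◇◇q holds vacuously. ✓
3: successors {4, 5, 6, 8}; ◇◇q there: 4:T, 5:T, 6:T, 8:T. ✓
4: successors {5, 7}; ◇◇q there: 5:T, 7:T. ✓
5: successors {1, 5, 8}; ◇◇q there: 1:T, 5:T, 8:T. ✓
6: successors {1, 3, 4, 5, 6}; ◇◇q there: 1:T, 3:T, 4:T, 5:T, 6:T. ✓
7: successors {1, 3, 4, 7}; ◇◇q there: 1:T, 3:T, 4:T, 7:T. ✓
8: successors {2, 5}; ◇◇q there: 2:F, 5:T. ✗
— 6 worlds.
For □□□p:
1: successors {1, 2, 4, 5}; □□p there: 1:F, 2:T, 4:F, 5:F. ✗
2: no successors, so □□□p holds vacuously. ✓
3: successors {4, 5, 6, 8}; □□p there: 4:F, 5:F, 6:F, 8:F. ✗
4: successors {5, 7}; □□p there: 5:F, 7:F. ✗
5: successors {1, 5, 8}; □□p there: 1:F, 5:F, 8:F. ✗
6: successors {1, 3, 4, 5, 6}; □□p there: 1:F, 3:F, 4:F, 5:F, 6:F. ✗
7: successors {1, 3, 4, 7}; □□p there: 1:F, 3:F, 4:F, 7:F. ✗
8: successors {2, 5}; □□p there: 2:T, 5:F. ✗
— 1 world.

6 and 1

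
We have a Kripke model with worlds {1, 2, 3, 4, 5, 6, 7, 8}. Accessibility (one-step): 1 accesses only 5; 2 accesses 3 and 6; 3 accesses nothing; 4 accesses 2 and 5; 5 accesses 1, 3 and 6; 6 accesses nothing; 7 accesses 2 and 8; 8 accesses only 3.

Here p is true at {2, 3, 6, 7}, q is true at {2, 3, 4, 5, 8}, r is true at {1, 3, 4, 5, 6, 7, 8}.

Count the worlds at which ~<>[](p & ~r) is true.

5

1: <>[](p & ~r) is F. ✓
2: <>[](p & ~r) is T. ✗
3: <>[](p & ~r) is F. ✓
4: <>[](p & ~r) is F. ✓
5: <>[](p & ~r) is T. ✗
6: <>[](p & ~r) is F. ✓
7: <>[](p & ~r) is F. ✓
8: <>[](p & ~r) is T. ✗
Satisfying worlds: {1, 3, 4, 6, 7}.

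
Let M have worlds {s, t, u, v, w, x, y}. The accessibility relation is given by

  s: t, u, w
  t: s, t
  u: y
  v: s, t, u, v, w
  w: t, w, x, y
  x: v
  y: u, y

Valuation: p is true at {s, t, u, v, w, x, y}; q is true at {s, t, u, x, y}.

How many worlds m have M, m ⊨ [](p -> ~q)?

s: successors {t, u, w}; p -> ~q there: t:F, u:F, w:T. ✗
t: successors {s, t}; p -> ~q there: s:F, t:F. ✗
u: successors {y}; p -> ~q there: y:F. ✗
v: successors {s, t, u, v, w}; p -> ~q there: s:F, t:F, u:F, v:T, w:T. ✗
w: successors {t, w, x, y}; p -> ~q there: t:F, w:T, x:F, y:F. ✗
x: successors {v}; p -> ~q there: v:T. ✓
y: successors {u, y}; p -> ~q there: u:F, y:F. ✗
Satisfying worlds: {x}.

1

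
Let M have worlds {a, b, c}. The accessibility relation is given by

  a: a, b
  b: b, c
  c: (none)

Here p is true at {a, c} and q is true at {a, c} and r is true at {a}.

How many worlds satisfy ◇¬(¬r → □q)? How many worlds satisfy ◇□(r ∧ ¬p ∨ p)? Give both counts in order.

2 and 1

For ◇¬(¬r → □q):
a: successors {a, b}; ¬(¬r → □q) there: a:F, b:T. ✓
b: successors {b, c}; ¬(¬r → □q) there: b:T, c:F. ✓
c: no successors, so ◇¬(¬r → □q) fails. ✗
— 2 worlds.
For ◇□(r ∧ ¬p ∨ p):
a: successors {a, b}; □(r ∧ ¬p ∨ p) there: a:F, b:F. ✗
b: successors {b, c}; □(r ∧ ¬p ∨ p) there: b:F, c:T. ✓
c: no successors, so ◇□(r ∧ ¬p ∨ p) fails. ✗
— 1 world.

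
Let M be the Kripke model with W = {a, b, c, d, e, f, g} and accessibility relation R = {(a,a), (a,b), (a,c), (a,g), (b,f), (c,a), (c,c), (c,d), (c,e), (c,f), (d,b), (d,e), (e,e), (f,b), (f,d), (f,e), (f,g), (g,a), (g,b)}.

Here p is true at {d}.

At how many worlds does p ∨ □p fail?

a: p is F, □p is F. ✗
b: p is F, □p is F. ✗
c: p is F, □p is F. ✗
d: p is T, □p is F. ✓
e: p is F, □p is F. ✗
f: p is F, □p is F. ✗
g: p is F, □p is F. ✗
Satisfying worlds: {d}.
So p ∨ □p fails at the other 6 worlds.

6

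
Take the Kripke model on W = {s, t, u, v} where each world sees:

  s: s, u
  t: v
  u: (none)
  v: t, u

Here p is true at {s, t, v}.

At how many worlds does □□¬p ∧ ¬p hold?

s: □□¬p is F, ¬p is F. ✗
t: □□¬p is F, ¬p is F. ✗
u: □□¬p is T, ¬p is T. ✓
v: □□¬p is F, ¬p is F. ✗
Satisfying worlds: {u}.

1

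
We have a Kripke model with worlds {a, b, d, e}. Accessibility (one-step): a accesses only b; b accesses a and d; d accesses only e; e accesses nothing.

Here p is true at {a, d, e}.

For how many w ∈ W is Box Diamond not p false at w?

3

a: successors {b}; Diamond not p there: b:F. ✗
b: successors {a, d}; Diamond not p there: a:T, d:F. ✗
d: successors {e}; Diamond not p there: e:F. ✗
e: no successors, so Box Diamond not p holds vacuously. ✓
Satisfying worlds: {e}.
So Box Diamond not p fails at the other 3 worlds.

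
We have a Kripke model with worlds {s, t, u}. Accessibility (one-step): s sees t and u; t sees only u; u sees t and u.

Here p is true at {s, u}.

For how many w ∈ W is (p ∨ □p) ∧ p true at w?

s: p ∨ □p is T, p is T. ✓
t: p ∨ □p is T, p is F. ✗
u: p ∨ □p is T, p is T. ✓
Satisfying worlds: {s, u}.

2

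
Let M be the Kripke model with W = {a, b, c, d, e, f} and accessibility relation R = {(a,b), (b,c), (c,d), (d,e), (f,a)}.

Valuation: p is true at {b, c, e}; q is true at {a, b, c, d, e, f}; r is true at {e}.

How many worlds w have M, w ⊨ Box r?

a: successors {b}; r there: b:F. ✗
b: successors {c}; r there: c:F. ✗
c: successors {d}; r there: d:F. ✗
d: successors {e}; r there: e:T. ✓
e: no successors, so Box r holds vacuously. ✓
f: successors {a}; r there: a:F. ✗
Satisfying worlds: {d, e}.

2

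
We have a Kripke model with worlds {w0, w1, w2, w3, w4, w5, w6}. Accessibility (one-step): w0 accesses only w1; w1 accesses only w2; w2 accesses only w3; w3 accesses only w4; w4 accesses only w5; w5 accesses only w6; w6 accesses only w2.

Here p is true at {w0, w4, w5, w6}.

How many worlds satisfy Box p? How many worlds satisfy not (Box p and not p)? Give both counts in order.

For Box p:
w0: successors {w1}; p there: w1:F. ✗
w1: successors {w2}; p there: w2:F. ✗
w2: successors {w3}; p there: w3:F. ✗
w3: successors {w4}; p there: w4:T. ✓
w4: successors {w5}; p there: w5:T. ✓
w5: successors {w6}; p there: w6:T. ✓
w6: successors {w2}; p there: w2:F. ✗
— 3 worlds.
For not (Box p and not p):
w0: Box p and not p is F. ✓
w1: Box p and not p is F. ✓
w2: Box p and not p is F. ✓
w3: Box p and not p is T. ✗
w4: Box p and not p is F. ✓
w5: Box p and not p is F. ✓
w6: Box p and not p is F. ✓
— 6 worlds.

3 and 6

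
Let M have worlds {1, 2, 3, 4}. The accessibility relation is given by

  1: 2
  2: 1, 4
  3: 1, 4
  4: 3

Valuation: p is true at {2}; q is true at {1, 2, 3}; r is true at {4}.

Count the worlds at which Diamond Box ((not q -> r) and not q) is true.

1: successors {2}; Box ((not q -> r) and not q) there: 2:F. ✗
2: successors {1, 4}; Box ((not q -> r) and not q) there: 1:F, 4:F. ✗
3: successors {1, 4}; Box ((not q -> r) and not q) there: 1:F, 4:F. ✗
4: successors {3}; Box ((not q -> r) and not q) there: 3:F. ✗
Satisfying worlds: ∅.

0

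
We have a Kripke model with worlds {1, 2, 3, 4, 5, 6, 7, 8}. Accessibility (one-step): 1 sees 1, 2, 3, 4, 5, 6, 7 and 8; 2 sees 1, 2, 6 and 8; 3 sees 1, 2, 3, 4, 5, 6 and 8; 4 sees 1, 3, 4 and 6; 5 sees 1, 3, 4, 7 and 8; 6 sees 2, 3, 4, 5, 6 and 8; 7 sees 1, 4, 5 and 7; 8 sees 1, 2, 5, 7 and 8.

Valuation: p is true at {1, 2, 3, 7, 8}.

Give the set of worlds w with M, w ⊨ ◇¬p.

{1, 2, 3, 4, 5, 6, 7, 8}

1: successors {1, 2, 3, 4, 5, 6, 7, 8}; ¬p there: 1:F, 2:F, 3:F, 4:T, 5:T, 6:T, 7:F, 8:F. ✓
2: successors {1, 2, 6, 8}; ¬p there: 1:F, 2:F, 6:T, 8:F. ✓
3: successors {1, 2, 3, 4, 5, 6, 8}; ¬p there: 1:F, 2:F, 3:F, 4:T, 5:T, 6:T, 8:F. ✓
4: successors {1, 3, 4, 6}; ¬p there: 1:F, 3:F, 4:T, 6:T. ✓
5: successors {1, 3, 4, 7, 8}; ¬p there: 1:F, 3:F, 4:T, 7:F, 8:F. ✓
6: successors {2, 3, 4, 5, 6, 8}; ¬p there: 2:F, 3:F, 4:T, 5:T, 6:T, 8:F. ✓
7: successors {1, 4, 5, 7}; ¬p there: 1:F, 4:T, 5:T, 7:F. ✓
8: successors {1, 2, 5, 7, 8}; ¬p there: 1:F, 2:F, 5:T, 7:F, 8:F. ✓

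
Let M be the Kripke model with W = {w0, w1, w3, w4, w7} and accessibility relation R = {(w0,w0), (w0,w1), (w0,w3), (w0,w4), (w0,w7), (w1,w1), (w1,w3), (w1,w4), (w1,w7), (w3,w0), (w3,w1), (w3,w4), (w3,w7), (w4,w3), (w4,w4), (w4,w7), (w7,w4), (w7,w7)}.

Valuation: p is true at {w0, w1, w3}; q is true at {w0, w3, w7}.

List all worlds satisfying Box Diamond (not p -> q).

{w0, w1, w3, w4, w7}

w0: successors {w0, w1, w3, w4, w7}; Diamond (not p -> q) there: w0:T, w1:T, w3:T, w4:T, w7:T. ✓
w1: successors {w1, w3, w4, w7}; Diamond (not p -> q) there: w1:T, w3:T, w4:T, w7:T. ✓
w3: successors {w0, w1, w4, w7}; Diamond (not p -> q) there: w0:T, w1:T, w4:T, w7:T. ✓
w4: successors {w3, w4, w7}; Diamond (not p -> q) there: w3:T, w4:T, w7:T. ✓
w7: successors {w4, w7}; Diamond (not p -> q) there: w4:T, w7:T. ✓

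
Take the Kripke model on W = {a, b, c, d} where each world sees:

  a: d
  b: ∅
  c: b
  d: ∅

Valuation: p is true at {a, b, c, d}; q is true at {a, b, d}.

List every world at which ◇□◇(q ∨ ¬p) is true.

a: successors {d}; □◇(q ∨ ¬p) there: d:T. ✓
b: no successors, so ◇□◇(q ∨ ¬p) fails. ✗
c: successors {b}; □◇(q ∨ ¬p) there: b:T. ✓
d: no successors, so ◇□◇(q ∨ ¬p) fails. ✗

{a, c}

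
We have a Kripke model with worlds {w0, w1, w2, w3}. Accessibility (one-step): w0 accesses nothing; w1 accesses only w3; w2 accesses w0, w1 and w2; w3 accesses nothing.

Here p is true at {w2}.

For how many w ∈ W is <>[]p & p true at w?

1

w0: <>[]p is F, p is F. ✗
w1: <>[]p is T, p is F. ✗
w2: <>[]p is T, p is T. ✓
w3: <>[]p is F, p is F. ✗
Satisfying worlds: {w2}.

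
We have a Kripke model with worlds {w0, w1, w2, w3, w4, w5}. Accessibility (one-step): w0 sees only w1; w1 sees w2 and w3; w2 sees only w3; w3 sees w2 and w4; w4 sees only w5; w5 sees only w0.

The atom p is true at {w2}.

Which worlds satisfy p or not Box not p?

{w1, w2, w3}

w0: p is F, not Box not p is F. ✗
w1: p is F, not Box not p is T. ✓
w2: p is T, not Box not p is F. ✓
w3: p is F, not Box not p is T. ✓
w4: p is F, not Box not p is F. ✗
w5: p is F, not Box not p is F. ✗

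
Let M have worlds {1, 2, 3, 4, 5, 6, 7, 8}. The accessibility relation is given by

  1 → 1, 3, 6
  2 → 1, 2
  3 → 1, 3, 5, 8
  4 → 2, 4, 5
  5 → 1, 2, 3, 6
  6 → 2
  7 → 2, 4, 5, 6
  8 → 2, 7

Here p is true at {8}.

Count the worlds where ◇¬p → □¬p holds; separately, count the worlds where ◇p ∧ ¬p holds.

For ◇¬p → □¬p:
1: ◇¬p is T, □¬p is T. ✓
2: ◇¬p is T, □¬p is T. ✓
3: ◇¬p is T, □¬p is F. ✗
4: ◇¬p is T, □¬p is T. ✓
5: ◇¬p is T, □¬p is T. ✓
6: ◇¬p is T, □¬p is T. ✓
7: ◇¬p is T, □¬p is T. ✓
8: ◇¬p is T, □¬p is T. ✓
— 7 worlds.
For ◇p ∧ ¬p:
1: ◇p is F, ¬p is T. ✗
2: ◇p is F, ¬p is T. ✗
3: ◇p is T, ¬p is T. ✓
4: ◇p is F, ¬p is T. ✗
5: ◇p is F, ¬p is T. ✗
6: ◇p is F, ¬p is T. ✗
7: ◇p is F, ¬p is T. ✗
8: ◇p is F, ¬p is F. ✗
— 1 world.

7 and 1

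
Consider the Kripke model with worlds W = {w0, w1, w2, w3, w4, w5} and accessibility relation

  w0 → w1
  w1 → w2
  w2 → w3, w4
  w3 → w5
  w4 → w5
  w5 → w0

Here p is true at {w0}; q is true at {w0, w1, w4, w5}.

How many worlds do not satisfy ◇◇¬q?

w0: successors {w1}; ◇¬q there: w1:T. ✓
w1: successors {w2}; ◇¬q there: w2:T. ✓
w2: successors {w3, w4}; ◇¬q there: w3:F, w4:F. ✗
w3: successors {w5}; ◇¬q there: w5:F. ✗
w4: successors {w5}; ◇¬q there: w5:F. ✗
w5: successors {w0}; ◇¬q there: w0:F. ✗
Satisfying worlds: {w0, w1}.
So ◇◇¬q fails at the other 4 worlds.

4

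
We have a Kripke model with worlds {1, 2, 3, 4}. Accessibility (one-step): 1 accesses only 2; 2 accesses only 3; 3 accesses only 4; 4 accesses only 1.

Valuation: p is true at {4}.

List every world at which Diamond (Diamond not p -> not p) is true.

1: successors {2}; Diamond not p -> not p there: 2:T. ✓
2: successors {3}; Diamond not p -> not p there: 3:T. ✓
3: successors {4}; Diamond not p -> not p there: 4:F. ✗
4: successors {1}; Diamond not p -> not p there: 1:T. ✓

{1, 2, 4}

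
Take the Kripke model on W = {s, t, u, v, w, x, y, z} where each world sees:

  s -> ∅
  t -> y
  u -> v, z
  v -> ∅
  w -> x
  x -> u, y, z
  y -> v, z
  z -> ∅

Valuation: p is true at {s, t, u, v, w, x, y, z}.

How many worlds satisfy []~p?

s: no successors, so []~p holds vacuously. ✓
t: successors {y}; ~p there: y:F. ✗
u: successors {v, z}; ~p there: v:F, z:F. ✗
v: no successors, so []~p holds vacuously. ✓
w: successors {x}; ~p there: x:F. ✗
x: successors {u, y, z}; ~p there: u:F, y:F, z:F. ✗
y: successors {v, z}; ~p there: v:F, z:F. ✗
z: no successors, so []~p holds vacuously. ✓
Satisfying worlds: {s, v, z}.

3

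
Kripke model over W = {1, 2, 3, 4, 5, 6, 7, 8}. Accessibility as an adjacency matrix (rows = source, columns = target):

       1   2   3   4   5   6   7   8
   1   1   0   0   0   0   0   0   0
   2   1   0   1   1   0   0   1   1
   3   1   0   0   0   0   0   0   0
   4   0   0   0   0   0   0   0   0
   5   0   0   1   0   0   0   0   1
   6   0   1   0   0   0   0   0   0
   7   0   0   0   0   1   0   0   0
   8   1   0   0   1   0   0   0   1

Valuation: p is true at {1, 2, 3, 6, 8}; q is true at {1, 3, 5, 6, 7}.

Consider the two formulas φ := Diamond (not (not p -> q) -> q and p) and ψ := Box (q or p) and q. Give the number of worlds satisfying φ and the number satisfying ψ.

For Diamond (not (not p -> q) -> q and p):
1: successors {1}; not (not p -> q) -> q and p there: 1:T. ✓
2: successors {1, 3, 4, 7, 8}; not (not p -> q) -> q and p there: 1:T, 3:T, 4:F, 7:T, 8:T. ✓
3: successors {1}; not (not p -> q) -> q and p there: 1:T. ✓
4: no successors, so Diamond (not (not p -> q) -> q and p) fails. ✗
5: successors {3, 8}; not (not p -> q) -> q and p there: 3:T, 8:T. ✓
6: successors {2}; not (not p -> q) -> q and p there: 2:T. ✓
7: successors {5}; not (not p -> q) -> q and p there: 5:T. ✓
8: successors {1, 4, 8}; not (not p -> q) -> q and p there: 1:T, 4:F, 8:T. ✓
— 7 worlds.
For Box (q or p) and q:
1: Box (q or p) is T, q is T. ✓
2: Box (q or p) is F, q is F. ✗
3: Box (q or p) is T, q is T. ✓
4: Box (q or p) is T, q is F. ✗
5: Box (q or p) is T, q is T. ✓
6: Box (q or p) is T, q is T. ✓
7: Box (q or p) is T, q is T. ✓
8: Box (q or p) is F, q is F. ✗
— 5 worlds.

7 and 5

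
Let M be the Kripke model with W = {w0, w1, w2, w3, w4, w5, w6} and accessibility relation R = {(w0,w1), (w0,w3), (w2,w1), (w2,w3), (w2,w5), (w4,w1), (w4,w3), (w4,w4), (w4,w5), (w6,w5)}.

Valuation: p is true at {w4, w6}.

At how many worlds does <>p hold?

w0: successors {w1, w3}; p there: w1:F, w3:F. ✗
w1: no successors, so <>p fails. ✗
w2: successors {w1, w3, w5}; p there: w1:F, w3:F, w5:F. ✗
w3: no successors, so <>p fails. ✗
w4: successors {w1, w3, w4, w5}; p there: w1:F, w3:F, w4:T, w5:F. ✓
w5: no successors, so <>p fails. ✗
w6: successors {w5}; p there: w5:F. ✗
Satisfying worlds: {w4}.

1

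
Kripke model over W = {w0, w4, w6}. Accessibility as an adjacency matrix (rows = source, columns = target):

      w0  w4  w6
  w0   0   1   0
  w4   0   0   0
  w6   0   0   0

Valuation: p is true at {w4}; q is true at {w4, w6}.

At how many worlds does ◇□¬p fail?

2

w0: successors {w4}; □¬p there: w4:T. ✓
w4: no successors, so ◇□¬p fails. ✗
w6: no successors, so ◇□¬p fails. ✗
Satisfying worlds: {w0}.
So ◇□¬p fails at the other 2 worlds.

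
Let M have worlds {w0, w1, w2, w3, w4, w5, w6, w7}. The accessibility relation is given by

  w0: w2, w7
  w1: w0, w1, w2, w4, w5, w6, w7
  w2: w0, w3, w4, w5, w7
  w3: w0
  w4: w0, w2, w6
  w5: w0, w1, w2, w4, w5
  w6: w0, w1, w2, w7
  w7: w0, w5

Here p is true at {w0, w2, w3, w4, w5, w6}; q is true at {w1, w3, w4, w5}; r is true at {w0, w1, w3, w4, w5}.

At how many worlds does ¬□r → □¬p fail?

w0: ¬□r is T, □¬p is F. ✗
w1: ¬□r is T, □¬p is F. ✗
w2: ¬□r is T, □¬p is F. ✗
w3: ¬□r is F, □¬p is F. ✓
w4: ¬□r is T, □¬p is F. ✗
w5: ¬□r is T, □¬p is F. ✗
w6: ¬□r is T, □¬p is F. ✗
w7: ¬□r is F, □¬p is F. ✓
Satisfying worlds: {w3, w7}.
So ¬□r → □¬p fails at the other 6 worlds.

6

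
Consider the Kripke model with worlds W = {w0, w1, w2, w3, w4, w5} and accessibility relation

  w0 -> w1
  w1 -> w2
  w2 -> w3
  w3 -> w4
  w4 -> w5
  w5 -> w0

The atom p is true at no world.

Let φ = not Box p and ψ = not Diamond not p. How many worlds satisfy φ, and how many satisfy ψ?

6 and 0

For not Box p:
w0: Box p is F. ✓
w1: Box p is F. ✓
w2: Box p is F. ✓
w3: Box p is F. ✓
w4: Box p is F. ✓
w5: Box p is F. ✓
— 6 worlds.
For not Diamond not p:
w0: Diamond not p is T. ✗
w1: Diamond not p is T. ✗
w2: Diamond not p is T. ✗
w3: Diamond not p is T. ✗
w4: Diamond not p is T. ✗
w5: Diamond not p is T. ✗
— 0 worlds.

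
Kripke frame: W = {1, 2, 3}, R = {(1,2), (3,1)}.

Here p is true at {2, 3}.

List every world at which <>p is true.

{1}

1: successors {2}; p there: 2:T. ✓
2: no successors, so <>p fails. ✗
3: successors {1}; p there: 1:F. ✗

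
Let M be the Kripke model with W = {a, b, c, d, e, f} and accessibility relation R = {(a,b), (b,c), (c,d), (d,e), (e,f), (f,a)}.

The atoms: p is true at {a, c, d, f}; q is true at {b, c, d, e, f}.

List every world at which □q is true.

a: successors {b}; q there: b:T. ✓
b: successors {c}; q there: c:T. ✓
c: successors {d}; q there: d:T. ✓
d: successors {e}; q there: e:T. ✓
e: successors {f}; q there: f:T. ✓
f: successors {a}; q there: a:F. ✗

{a, b, c, d, e}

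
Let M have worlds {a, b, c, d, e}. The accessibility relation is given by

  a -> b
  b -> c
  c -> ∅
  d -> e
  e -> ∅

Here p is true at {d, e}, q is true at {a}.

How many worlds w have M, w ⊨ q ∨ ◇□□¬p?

3

a: q is T, ◇□□¬p is T. ✓
b: q is F, ◇□□¬p is T. ✓
c: q is F, ◇□□¬p is F. ✗
d: q is F, ◇□□¬p is T. ✓
e: q is F, ◇□□¬p is F. ✗
Satisfying worlds: {a, b, d}.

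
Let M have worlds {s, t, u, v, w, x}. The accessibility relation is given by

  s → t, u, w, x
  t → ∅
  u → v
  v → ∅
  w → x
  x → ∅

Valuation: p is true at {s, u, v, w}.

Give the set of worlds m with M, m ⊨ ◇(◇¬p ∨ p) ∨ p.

s: ◇(◇¬p ∨ p) is T, p is T. ✓
t: ◇(◇¬p ∨ p) is F, p is F. ✗
u: ◇(◇¬p ∨ p) is T, p is T. ✓
v: ◇(◇¬p ∨ p) is F, p is T. ✓
w: ◇(◇¬p ∨ p) is F, p is T. ✓
x: ◇(◇¬p ∨ p) is F, p is F. ✗

{s, u, v, w}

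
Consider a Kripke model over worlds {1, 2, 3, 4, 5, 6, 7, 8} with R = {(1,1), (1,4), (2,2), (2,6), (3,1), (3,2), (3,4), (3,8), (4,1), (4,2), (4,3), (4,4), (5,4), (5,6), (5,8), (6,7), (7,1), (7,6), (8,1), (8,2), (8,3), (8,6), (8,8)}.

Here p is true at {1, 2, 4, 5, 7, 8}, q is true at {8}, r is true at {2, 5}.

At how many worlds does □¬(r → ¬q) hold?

0

1: successors {1, 4}; ¬(r → ¬q) there: 1:F, 4:F. ✗
2: successors {2, 6}; ¬(r → ¬q) there: 2:F, 6:F. ✗
3: successors {1, 2, 4, 8}; ¬(r → ¬q) there: 1:F, 2:F, 4:F, 8:F. ✗
4: successors {1, 2, 3, 4}; ¬(r → ¬q) there: 1:F, 2:F, 3:F, 4:F. ✗
5: successors {4, 6, 8}; ¬(r → ¬q) there: 4:F, 6:F, 8:F. ✗
6: successors {7}; ¬(r → ¬q) there: 7:F. ✗
7: successors {1, 6}; ¬(r → ¬q) there: 1:F, 6:F. ✗
8: successors {1, 2, 3, 6, 8}; ¬(r → ¬q) there: 1:F, 2:F, 3:F, 6:F, 8:F. ✗
Satisfying worlds: ∅.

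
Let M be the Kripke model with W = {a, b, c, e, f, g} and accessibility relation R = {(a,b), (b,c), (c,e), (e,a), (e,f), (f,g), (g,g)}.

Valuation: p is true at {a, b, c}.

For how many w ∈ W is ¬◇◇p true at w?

3

a: ◇◇p is T. ✗
b: ◇◇p is F. ✓
c: ◇◇p is T. ✗
e: ◇◇p is T. ✗
f: ◇◇p is F. ✓
g: ◇◇p is F. ✓
Satisfying worlds: {b, f, g}.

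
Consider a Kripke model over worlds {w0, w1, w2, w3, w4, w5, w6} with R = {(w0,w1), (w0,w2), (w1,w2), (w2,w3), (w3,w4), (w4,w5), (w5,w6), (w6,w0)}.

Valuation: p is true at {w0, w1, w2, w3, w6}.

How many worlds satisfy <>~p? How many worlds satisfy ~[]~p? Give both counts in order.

For <>~p:
w0: successors {w1, w2}; ~p there: w1:F, w2:F. ✗
w1: successors {w2}; ~p there: w2:F. ✗
w2: successors {w3}; ~p there: w3:F. ✗
w3: successors {w4}; ~p there: w4:T. ✓
w4: successors {w5}; ~p there: w5:T. ✓
w5: successors {w6}; ~p there: w6:F. ✗
w6: successors {w0}; ~p there: w0:F. ✗
— 2 worlds.
For ~[]~p:
w0: []~p is F. ✓
w1: []~p is F. ✓
w2: []~p is F. ✓
w3: []~p is T. ✗
w4: []~p is T. ✗
w5: []~p is F. ✓
w6: []~p is F. ✓
— 5 worlds.

2 and 5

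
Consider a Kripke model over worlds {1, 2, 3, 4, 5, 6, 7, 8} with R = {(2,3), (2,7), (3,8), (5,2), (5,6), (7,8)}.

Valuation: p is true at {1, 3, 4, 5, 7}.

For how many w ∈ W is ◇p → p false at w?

1

1: ◇p is F, p is T. ✓
2: ◇p is T, p is F. ✗
3: ◇p is F, p is T. ✓
4: ◇p is F, p is T. ✓
5: ◇p is F, p is T. ✓
6: ◇p is F, p is F. ✓
7: ◇p is F, p is T. ✓
8: ◇p is F, p is F. ✓
Satisfying worlds: {1, 3, 4, 5, 6, 7, 8}.
So ◇p → p fails at the other 1 world.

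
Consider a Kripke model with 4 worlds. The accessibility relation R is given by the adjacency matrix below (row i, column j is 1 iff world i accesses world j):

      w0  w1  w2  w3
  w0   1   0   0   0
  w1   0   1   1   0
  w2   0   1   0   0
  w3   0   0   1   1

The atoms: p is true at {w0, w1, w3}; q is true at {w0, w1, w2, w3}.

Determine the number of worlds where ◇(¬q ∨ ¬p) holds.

2

w0: successors {w0}; ¬q ∨ ¬p there: w0:F. ✗
w1: successors {w1, w2}; ¬q ∨ ¬p there: w1:F, w2:T. ✓
w2: successors {w1}; ¬q ∨ ¬p there: w1:F. ✗
w3: successors {w2, w3}; ¬q ∨ ¬p there: w2:T, w3:F. ✓
Satisfying worlds: {w1, w3}.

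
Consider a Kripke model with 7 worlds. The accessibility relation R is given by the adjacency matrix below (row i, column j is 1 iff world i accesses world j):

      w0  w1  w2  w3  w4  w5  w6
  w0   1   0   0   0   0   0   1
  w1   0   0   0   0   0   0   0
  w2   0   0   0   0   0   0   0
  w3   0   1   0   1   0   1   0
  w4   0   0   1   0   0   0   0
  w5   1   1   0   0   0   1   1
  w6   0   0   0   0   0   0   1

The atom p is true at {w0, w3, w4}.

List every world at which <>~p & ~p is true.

w0: <>~p is T, ~p is F. ✗
w1: <>~p is F, ~p is T. ✗
w2: <>~p is F, ~p is T. ✗
w3: <>~p is T, ~p is F. ✗
w4: <>~p is T, ~p is F. ✗
w5: <>~p is T, ~p is T. ✓
w6: <>~p is T, ~p is T. ✓

{w5, w6}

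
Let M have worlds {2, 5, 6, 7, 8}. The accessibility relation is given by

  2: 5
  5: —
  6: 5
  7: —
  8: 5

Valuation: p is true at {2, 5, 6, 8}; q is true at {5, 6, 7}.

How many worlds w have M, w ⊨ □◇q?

2

2: successors {5}; ◇q there: 5:F. ✗
5: no successors, so □◇q holds vacuously. ✓
6: successors {5}; ◇q there: 5:F. ✗
7: no successors, so □◇q holds vacuously. ✓
8: successors {5}; ◇q there: 5:F. ✗
Satisfying worlds: {5, 7}.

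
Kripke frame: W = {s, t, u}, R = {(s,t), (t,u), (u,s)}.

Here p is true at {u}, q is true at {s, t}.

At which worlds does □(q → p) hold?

{t}

s: successors {t}; q → p there: t:F. ✗
t: successors {u}; q → p there: u:T. ✓
u: successors {s}; q → p there: s:F. ✗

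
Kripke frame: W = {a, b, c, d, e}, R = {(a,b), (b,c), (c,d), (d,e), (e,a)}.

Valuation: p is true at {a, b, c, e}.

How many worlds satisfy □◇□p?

a: successors {b}; ◇□p there: b:F. ✗
b: successors {c}; ◇□p there: c:T. ✓
c: successors {d}; ◇□p there: d:T. ✓
d: successors {e}; ◇□p there: e:T. ✓
e: successors {a}; ◇□p there: a:T. ✓
Satisfying worlds: {b, c, d, e}.

4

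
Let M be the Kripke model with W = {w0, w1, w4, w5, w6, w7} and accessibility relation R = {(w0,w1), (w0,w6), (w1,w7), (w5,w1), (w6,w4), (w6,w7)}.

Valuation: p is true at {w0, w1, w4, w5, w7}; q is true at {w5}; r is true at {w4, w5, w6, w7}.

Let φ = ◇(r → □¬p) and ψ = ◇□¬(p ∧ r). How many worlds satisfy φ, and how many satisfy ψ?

For ◇(r → □¬p):
w0: successors {w1, w6}; r → □¬p there: w1:T, w6:F. ✓
w1: successors {w7}; r → □¬p there: w7:T. ✓
w4: no successors, so ◇(r → □¬p) fails. ✗
w5: successors {w1}; r → □¬p there: w1:T. ✓
w6: successors {w4, w7}; r → □¬p there: w4:T, w7:T. ✓
w7: no successors, so ◇(r → □¬p) fails. ✗
— 4 worlds.
For ◇□¬(p ∧ r):
w0: successors {w1, w6}; □¬(p ∧ r) there: w1:F, w6:F. ✗
w1: successors {w7}; □¬(p ∧ r) there: w7:T. ✓
w4: no successors, so ◇□¬(p ∧ r) fails. ✗
w5: successors {w1}; □¬(p ∧ r) there: w1:F. ✗
w6: successors {w4, w7}; □¬(p ∧ r) there: w4:T, w7:T. ✓
w7: no successors, so ◇□¬(p ∧ r) fails. ✗
— 2 worlds.

4 and 2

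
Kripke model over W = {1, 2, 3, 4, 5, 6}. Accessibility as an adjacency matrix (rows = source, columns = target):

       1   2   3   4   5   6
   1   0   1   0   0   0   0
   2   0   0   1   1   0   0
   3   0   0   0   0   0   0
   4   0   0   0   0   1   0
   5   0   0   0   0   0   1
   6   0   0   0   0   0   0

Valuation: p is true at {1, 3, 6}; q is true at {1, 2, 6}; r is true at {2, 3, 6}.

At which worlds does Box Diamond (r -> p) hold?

{1, 3, 4, 6}

1: successors {2}; Diamond (r -> p) there: 2:T. ✓
2: successors {3, 4}; Diamond (r -> p) there: 3:F, 4:T. ✗
3: no successors, so Box Diamond (r -> p) holds vacuously. ✓
4: successors {5}; Diamond (r -> p) there: 5:T. ✓
5: successors {6}; Diamond (r -> p) there: 6:F. ✗
6: no successors, so Box Diamond (r -> p) holds vacuously. ✓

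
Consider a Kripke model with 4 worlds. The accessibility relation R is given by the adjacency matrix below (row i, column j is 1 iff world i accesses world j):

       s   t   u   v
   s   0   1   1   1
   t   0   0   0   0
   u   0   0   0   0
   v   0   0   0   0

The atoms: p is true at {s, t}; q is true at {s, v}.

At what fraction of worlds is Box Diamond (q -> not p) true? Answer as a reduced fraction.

3/4

s: successors {t, u, v}; Diamond (q -> not p) there: t:F, u:F, v:F. ✗
t: no successors, so Box Diamond (q -> not p) holds vacuously. ✓
u: no successors, so Box Diamond (q -> not p) holds vacuously. ✓
v: no successors, so Box Diamond (q -> not p) holds vacuously. ✓
That's 3 of 4 worlds, so 3/4.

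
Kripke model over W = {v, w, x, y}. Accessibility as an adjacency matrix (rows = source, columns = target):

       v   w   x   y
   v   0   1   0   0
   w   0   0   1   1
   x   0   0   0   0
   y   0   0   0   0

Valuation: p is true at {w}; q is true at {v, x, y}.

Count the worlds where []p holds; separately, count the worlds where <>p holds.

For []p:
v: successors {w}; p there: w:T. ✓
w: successors {x, y}; p there: x:F, y:F. ✗
x: no successors, so []p holds vacuously. ✓
y: no successors, so []p holds vacuously. ✓
— 3 worlds.
For <>p:
v: successors {w}; p there: w:T. ✓
w: successors {x, y}; p there: x:F, y:F. ✗
x: no successors, so <>p fails. ✗
y: no successors, so <>p fails. ✗
— 1 world.

3 and 1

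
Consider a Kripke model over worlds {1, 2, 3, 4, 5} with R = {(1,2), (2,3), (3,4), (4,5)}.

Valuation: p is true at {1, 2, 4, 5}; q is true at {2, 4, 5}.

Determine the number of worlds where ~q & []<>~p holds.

1: ~q is T, []<>~p is T. ✓
2: ~q is F, []<>~p is F. ✗
3: ~q is T, []<>~p is F. ✗
4: ~q is F, []<>~p is F. ✗
5: ~q is F, []<>~p is T. ✗
Satisfying worlds: {1}.

1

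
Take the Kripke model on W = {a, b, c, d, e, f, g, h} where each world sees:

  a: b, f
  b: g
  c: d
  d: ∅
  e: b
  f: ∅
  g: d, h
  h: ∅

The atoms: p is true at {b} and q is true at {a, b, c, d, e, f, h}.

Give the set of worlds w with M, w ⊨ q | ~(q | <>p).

a: q is T, ~(q | <>p) is F. ✓
b: q is T, ~(q | <>p) is F. ✓
c: q is T, ~(q | <>p) is F. ✓
d: q is T, ~(q | <>p) is F. ✓
e: q is T, ~(q | <>p) is F. ✓
f: q is T, ~(q | <>p) is F. ✓
g: q is F, ~(q | <>p) is T. ✓
h: q is T, ~(q | <>p) is F. ✓

{a, b, c, d, e, f, g, h}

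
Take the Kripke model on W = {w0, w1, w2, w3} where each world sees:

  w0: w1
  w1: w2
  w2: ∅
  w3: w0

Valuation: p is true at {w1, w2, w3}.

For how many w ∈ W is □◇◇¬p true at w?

w0: successors {w1}; ◇◇¬p there: w1:F. ✗
w1: successors {w2}; ◇◇¬p there: w2:F. ✗
w2: no successors, so □◇◇¬p holds vacuously. ✓
w3: successors {w0}; ◇◇¬p there: w0:F. ✗
Satisfying worlds: {w2}.

1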